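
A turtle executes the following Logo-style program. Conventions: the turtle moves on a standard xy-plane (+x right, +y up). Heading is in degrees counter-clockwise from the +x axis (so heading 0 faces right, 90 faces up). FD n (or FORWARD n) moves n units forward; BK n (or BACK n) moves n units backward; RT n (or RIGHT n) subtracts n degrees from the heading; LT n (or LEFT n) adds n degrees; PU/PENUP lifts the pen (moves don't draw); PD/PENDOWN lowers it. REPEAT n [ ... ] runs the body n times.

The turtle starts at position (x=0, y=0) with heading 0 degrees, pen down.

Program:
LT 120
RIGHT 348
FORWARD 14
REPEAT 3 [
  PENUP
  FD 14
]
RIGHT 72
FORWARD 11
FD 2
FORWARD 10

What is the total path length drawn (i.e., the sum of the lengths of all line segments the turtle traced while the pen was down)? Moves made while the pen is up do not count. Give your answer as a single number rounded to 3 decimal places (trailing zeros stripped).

Answer: 14

Derivation:
Executing turtle program step by step:
Start: pos=(0,0), heading=0, pen down
LT 120: heading 0 -> 120
RT 348: heading 120 -> 132
FD 14: (0,0) -> (-9.368,10.404) [heading=132, draw]
REPEAT 3 [
  -- iteration 1/3 --
  PU: pen up
  FD 14: (-9.368,10.404) -> (-18.736,20.808) [heading=132, move]
  -- iteration 2/3 --
  PU: pen up
  FD 14: (-18.736,20.808) -> (-28.103,31.212) [heading=132, move]
  -- iteration 3/3 --
  PU: pen up
  FD 14: (-28.103,31.212) -> (-37.471,41.616) [heading=132, move]
]
RT 72: heading 132 -> 60
FD 11: (-37.471,41.616) -> (-31.971,51.142) [heading=60, move]
FD 2: (-31.971,51.142) -> (-30.971,52.874) [heading=60, move]
FD 10: (-30.971,52.874) -> (-25.971,61.535) [heading=60, move]
Final: pos=(-25.971,61.535), heading=60, 1 segment(s) drawn

Segment lengths:
  seg 1: (0,0) -> (-9.368,10.404), length = 14
Total = 14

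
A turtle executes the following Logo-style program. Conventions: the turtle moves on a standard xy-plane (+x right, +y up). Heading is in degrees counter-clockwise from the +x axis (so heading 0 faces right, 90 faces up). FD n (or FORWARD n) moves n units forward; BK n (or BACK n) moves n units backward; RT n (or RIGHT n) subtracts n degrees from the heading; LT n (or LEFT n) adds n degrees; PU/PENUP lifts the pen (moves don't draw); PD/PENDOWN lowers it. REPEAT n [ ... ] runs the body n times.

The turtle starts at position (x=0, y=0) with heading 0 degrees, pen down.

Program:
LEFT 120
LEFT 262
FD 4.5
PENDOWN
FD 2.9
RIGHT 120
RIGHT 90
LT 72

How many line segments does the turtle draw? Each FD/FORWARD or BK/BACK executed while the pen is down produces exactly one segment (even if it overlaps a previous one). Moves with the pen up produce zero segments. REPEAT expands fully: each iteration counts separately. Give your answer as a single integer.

Executing turtle program step by step:
Start: pos=(0,0), heading=0, pen down
LT 120: heading 0 -> 120
LT 262: heading 120 -> 22
FD 4.5: (0,0) -> (4.172,1.686) [heading=22, draw]
PD: pen down
FD 2.9: (4.172,1.686) -> (6.861,2.772) [heading=22, draw]
RT 120: heading 22 -> 262
RT 90: heading 262 -> 172
LT 72: heading 172 -> 244
Final: pos=(6.861,2.772), heading=244, 2 segment(s) drawn
Segments drawn: 2

Answer: 2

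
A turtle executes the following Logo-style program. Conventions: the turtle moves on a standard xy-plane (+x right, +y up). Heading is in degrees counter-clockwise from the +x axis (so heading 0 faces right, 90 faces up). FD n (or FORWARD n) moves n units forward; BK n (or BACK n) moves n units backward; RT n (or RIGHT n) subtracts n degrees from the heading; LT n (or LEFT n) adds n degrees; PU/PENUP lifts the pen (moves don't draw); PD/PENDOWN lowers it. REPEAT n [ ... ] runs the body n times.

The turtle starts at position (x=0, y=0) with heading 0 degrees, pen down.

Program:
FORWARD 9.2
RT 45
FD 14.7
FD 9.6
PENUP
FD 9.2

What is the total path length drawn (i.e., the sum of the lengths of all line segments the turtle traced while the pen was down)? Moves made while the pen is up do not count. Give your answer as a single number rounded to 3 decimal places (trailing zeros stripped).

Executing turtle program step by step:
Start: pos=(0,0), heading=0, pen down
FD 9.2: (0,0) -> (9.2,0) [heading=0, draw]
RT 45: heading 0 -> 315
FD 14.7: (9.2,0) -> (19.594,-10.394) [heading=315, draw]
FD 9.6: (19.594,-10.394) -> (26.383,-17.183) [heading=315, draw]
PU: pen up
FD 9.2: (26.383,-17.183) -> (32.888,-23.688) [heading=315, move]
Final: pos=(32.888,-23.688), heading=315, 3 segment(s) drawn

Segment lengths:
  seg 1: (0,0) -> (9.2,0), length = 9.2
  seg 2: (9.2,0) -> (19.594,-10.394), length = 14.7
  seg 3: (19.594,-10.394) -> (26.383,-17.183), length = 9.6
Total = 33.5

Answer: 33.5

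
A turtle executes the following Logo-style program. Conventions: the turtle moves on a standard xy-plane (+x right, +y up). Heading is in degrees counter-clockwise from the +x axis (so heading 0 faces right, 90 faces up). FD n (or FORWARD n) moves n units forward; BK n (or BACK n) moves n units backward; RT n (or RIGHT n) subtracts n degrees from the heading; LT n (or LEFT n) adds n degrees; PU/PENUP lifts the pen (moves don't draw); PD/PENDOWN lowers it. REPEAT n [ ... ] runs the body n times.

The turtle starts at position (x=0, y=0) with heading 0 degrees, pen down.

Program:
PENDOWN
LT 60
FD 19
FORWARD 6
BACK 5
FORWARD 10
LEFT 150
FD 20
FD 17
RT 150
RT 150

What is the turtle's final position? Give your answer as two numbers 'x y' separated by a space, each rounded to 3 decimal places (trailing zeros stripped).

Executing turtle program step by step:
Start: pos=(0,0), heading=0, pen down
PD: pen down
LT 60: heading 0 -> 60
FD 19: (0,0) -> (9.5,16.454) [heading=60, draw]
FD 6: (9.5,16.454) -> (12.5,21.651) [heading=60, draw]
BK 5: (12.5,21.651) -> (10,17.321) [heading=60, draw]
FD 10: (10,17.321) -> (15,25.981) [heading=60, draw]
LT 150: heading 60 -> 210
FD 20: (15,25.981) -> (-2.321,15.981) [heading=210, draw]
FD 17: (-2.321,15.981) -> (-17.043,7.481) [heading=210, draw]
RT 150: heading 210 -> 60
RT 150: heading 60 -> 270
Final: pos=(-17.043,7.481), heading=270, 6 segment(s) drawn

Answer: -17.043 7.481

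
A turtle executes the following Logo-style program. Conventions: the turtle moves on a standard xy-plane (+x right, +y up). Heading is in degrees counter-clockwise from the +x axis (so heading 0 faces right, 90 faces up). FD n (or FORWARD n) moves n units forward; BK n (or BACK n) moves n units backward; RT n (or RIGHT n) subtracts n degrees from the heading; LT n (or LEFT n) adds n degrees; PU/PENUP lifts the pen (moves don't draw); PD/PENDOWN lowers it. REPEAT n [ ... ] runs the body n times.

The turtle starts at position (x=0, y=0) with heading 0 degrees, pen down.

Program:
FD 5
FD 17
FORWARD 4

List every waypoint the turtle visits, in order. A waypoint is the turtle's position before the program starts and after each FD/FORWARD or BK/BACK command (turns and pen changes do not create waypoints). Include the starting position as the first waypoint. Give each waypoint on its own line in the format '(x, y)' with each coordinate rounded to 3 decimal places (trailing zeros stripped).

Executing turtle program step by step:
Start: pos=(0,0), heading=0, pen down
FD 5: (0,0) -> (5,0) [heading=0, draw]
FD 17: (5,0) -> (22,0) [heading=0, draw]
FD 4: (22,0) -> (26,0) [heading=0, draw]
Final: pos=(26,0), heading=0, 3 segment(s) drawn
Waypoints (4 total):
(0, 0)
(5, 0)
(22, 0)
(26, 0)

Answer: (0, 0)
(5, 0)
(22, 0)
(26, 0)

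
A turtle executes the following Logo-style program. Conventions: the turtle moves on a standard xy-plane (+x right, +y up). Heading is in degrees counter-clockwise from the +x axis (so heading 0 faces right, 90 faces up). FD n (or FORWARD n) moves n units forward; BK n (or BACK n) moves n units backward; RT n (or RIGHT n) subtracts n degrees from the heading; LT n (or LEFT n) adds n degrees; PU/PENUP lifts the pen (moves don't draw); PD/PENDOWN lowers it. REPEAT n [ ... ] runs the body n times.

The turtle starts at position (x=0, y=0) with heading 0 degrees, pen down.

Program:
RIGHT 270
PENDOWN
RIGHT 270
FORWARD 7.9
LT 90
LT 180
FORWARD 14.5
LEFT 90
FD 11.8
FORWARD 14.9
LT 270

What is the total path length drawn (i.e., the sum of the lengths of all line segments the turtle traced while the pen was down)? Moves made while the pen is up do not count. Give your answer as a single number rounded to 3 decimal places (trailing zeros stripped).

Answer: 49.1

Derivation:
Executing turtle program step by step:
Start: pos=(0,0), heading=0, pen down
RT 270: heading 0 -> 90
PD: pen down
RT 270: heading 90 -> 180
FD 7.9: (0,0) -> (-7.9,0) [heading=180, draw]
LT 90: heading 180 -> 270
LT 180: heading 270 -> 90
FD 14.5: (-7.9,0) -> (-7.9,14.5) [heading=90, draw]
LT 90: heading 90 -> 180
FD 11.8: (-7.9,14.5) -> (-19.7,14.5) [heading=180, draw]
FD 14.9: (-19.7,14.5) -> (-34.6,14.5) [heading=180, draw]
LT 270: heading 180 -> 90
Final: pos=(-34.6,14.5), heading=90, 4 segment(s) drawn

Segment lengths:
  seg 1: (0,0) -> (-7.9,0), length = 7.9
  seg 2: (-7.9,0) -> (-7.9,14.5), length = 14.5
  seg 3: (-7.9,14.5) -> (-19.7,14.5), length = 11.8
  seg 4: (-19.7,14.5) -> (-34.6,14.5), length = 14.9
Total = 49.1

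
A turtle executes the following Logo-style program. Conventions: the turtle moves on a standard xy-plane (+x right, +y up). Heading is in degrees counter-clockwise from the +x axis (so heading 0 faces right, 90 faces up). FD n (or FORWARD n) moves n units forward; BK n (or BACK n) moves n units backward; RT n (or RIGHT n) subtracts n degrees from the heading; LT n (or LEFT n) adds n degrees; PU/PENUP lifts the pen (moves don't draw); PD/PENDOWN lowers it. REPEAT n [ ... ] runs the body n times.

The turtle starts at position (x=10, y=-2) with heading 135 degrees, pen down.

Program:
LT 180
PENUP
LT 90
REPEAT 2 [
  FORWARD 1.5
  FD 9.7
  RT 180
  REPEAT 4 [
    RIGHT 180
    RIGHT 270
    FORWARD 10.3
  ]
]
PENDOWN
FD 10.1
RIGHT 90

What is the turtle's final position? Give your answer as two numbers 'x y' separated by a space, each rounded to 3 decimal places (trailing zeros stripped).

Executing turtle program step by step:
Start: pos=(10,-2), heading=135, pen down
LT 180: heading 135 -> 315
PU: pen up
LT 90: heading 315 -> 45
REPEAT 2 [
  -- iteration 1/2 --
  FD 1.5: (10,-2) -> (11.061,-0.939) [heading=45, move]
  FD 9.7: (11.061,-0.939) -> (17.92,5.92) [heading=45, move]
  RT 180: heading 45 -> 225
  REPEAT 4 [
    -- iteration 1/4 --
    RT 180: heading 225 -> 45
    RT 270: heading 45 -> 135
    FD 10.3: (17.92,5.92) -> (10.636,13.203) [heading=135, move]
    -- iteration 2/4 --
    RT 180: heading 135 -> 315
    RT 270: heading 315 -> 45
    FD 10.3: (10.636,13.203) -> (17.92,20.486) [heading=45, move]
    -- iteration 3/4 --
    RT 180: heading 45 -> 225
    RT 270: heading 225 -> 315
    FD 10.3: (17.92,20.486) -> (25.203,13.203) [heading=315, move]
    -- iteration 4/4 --
    RT 180: heading 315 -> 135
    RT 270: heading 135 -> 225
    FD 10.3: (25.203,13.203) -> (17.92,5.92) [heading=225, move]
  ]
  -- iteration 2/2 --
  FD 1.5: (17.92,5.92) -> (16.859,4.859) [heading=225, move]
  FD 9.7: (16.859,4.859) -> (10,-2) [heading=225, move]
  RT 180: heading 225 -> 45
  REPEAT 4 [
    -- iteration 1/4 --
    RT 180: heading 45 -> 225
    RT 270: heading 225 -> 315
    FD 10.3: (10,-2) -> (17.283,-9.283) [heading=315, move]
    -- iteration 2/4 --
    RT 180: heading 315 -> 135
    RT 270: heading 135 -> 225
    FD 10.3: (17.283,-9.283) -> (10,-16.566) [heading=225, move]
    -- iteration 3/4 --
    RT 180: heading 225 -> 45
    RT 270: heading 45 -> 135
    FD 10.3: (10,-16.566) -> (2.717,-9.283) [heading=135, move]
    -- iteration 4/4 --
    RT 180: heading 135 -> 315
    RT 270: heading 315 -> 45
    FD 10.3: (2.717,-9.283) -> (10,-2) [heading=45, move]
  ]
]
PD: pen down
FD 10.1: (10,-2) -> (17.142,5.142) [heading=45, draw]
RT 90: heading 45 -> 315
Final: pos=(17.142,5.142), heading=315, 1 segment(s) drawn

Answer: 17.142 5.142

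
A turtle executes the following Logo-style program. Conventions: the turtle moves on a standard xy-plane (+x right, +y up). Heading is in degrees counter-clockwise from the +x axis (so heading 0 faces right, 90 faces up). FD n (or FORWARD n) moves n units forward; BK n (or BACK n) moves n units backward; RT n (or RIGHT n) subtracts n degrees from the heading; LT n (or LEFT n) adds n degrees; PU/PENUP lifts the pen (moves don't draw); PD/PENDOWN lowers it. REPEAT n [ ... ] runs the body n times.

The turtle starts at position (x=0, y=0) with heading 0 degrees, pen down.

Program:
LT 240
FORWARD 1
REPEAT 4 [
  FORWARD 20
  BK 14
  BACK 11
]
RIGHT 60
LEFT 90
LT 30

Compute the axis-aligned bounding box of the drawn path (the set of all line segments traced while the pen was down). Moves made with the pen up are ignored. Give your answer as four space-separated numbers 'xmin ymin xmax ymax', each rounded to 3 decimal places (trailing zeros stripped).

Answer: -10.5 -18.187 9.5 16.454

Derivation:
Executing turtle program step by step:
Start: pos=(0,0), heading=0, pen down
LT 240: heading 0 -> 240
FD 1: (0,0) -> (-0.5,-0.866) [heading=240, draw]
REPEAT 4 [
  -- iteration 1/4 --
  FD 20: (-0.5,-0.866) -> (-10.5,-18.187) [heading=240, draw]
  BK 14: (-10.5,-18.187) -> (-3.5,-6.062) [heading=240, draw]
  BK 11: (-3.5,-6.062) -> (2,3.464) [heading=240, draw]
  -- iteration 2/4 --
  FD 20: (2,3.464) -> (-8,-13.856) [heading=240, draw]
  BK 14: (-8,-13.856) -> (-1,-1.732) [heading=240, draw]
  BK 11: (-1,-1.732) -> (4.5,7.794) [heading=240, draw]
  -- iteration 3/4 --
  FD 20: (4.5,7.794) -> (-5.5,-9.526) [heading=240, draw]
  BK 14: (-5.5,-9.526) -> (1.5,2.598) [heading=240, draw]
  BK 11: (1.5,2.598) -> (7,12.124) [heading=240, draw]
  -- iteration 4/4 --
  FD 20: (7,12.124) -> (-3,-5.196) [heading=240, draw]
  BK 14: (-3,-5.196) -> (4,6.928) [heading=240, draw]
  BK 11: (4,6.928) -> (9.5,16.454) [heading=240, draw]
]
RT 60: heading 240 -> 180
LT 90: heading 180 -> 270
LT 30: heading 270 -> 300
Final: pos=(9.5,16.454), heading=300, 13 segment(s) drawn

Segment endpoints: x in {-10.5, -8, -5.5, -3.5, -3, -1, -0.5, 0, 1.5, 2, 4, 4.5, 7, 9.5}, y in {-18.187, -13.856, -9.526, -6.062, -5.196, -1.732, -0.866, 0, 2.598, 3.464, 6.928, 7.794, 12.124, 16.454}
xmin=-10.5, ymin=-18.187, xmax=9.5, ymax=16.454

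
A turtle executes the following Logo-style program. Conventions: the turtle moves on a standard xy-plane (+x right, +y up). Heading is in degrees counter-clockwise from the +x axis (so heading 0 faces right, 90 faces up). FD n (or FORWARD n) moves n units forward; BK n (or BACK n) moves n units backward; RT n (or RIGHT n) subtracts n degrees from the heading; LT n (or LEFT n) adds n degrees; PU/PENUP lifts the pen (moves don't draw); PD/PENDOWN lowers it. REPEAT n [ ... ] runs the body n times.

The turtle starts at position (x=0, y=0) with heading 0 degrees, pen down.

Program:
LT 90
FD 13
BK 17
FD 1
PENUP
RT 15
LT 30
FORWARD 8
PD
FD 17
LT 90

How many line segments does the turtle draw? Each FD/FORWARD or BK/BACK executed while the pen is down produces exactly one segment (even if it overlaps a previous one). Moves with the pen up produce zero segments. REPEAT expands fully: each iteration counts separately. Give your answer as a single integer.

Answer: 4

Derivation:
Executing turtle program step by step:
Start: pos=(0,0), heading=0, pen down
LT 90: heading 0 -> 90
FD 13: (0,0) -> (0,13) [heading=90, draw]
BK 17: (0,13) -> (0,-4) [heading=90, draw]
FD 1: (0,-4) -> (0,-3) [heading=90, draw]
PU: pen up
RT 15: heading 90 -> 75
LT 30: heading 75 -> 105
FD 8: (0,-3) -> (-2.071,4.727) [heading=105, move]
PD: pen down
FD 17: (-2.071,4.727) -> (-6.47,21.148) [heading=105, draw]
LT 90: heading 105 -> 195
Final: pos=(-6.47,21.148), heading=195, 4 segment(s) drawn
Segments drawn: 4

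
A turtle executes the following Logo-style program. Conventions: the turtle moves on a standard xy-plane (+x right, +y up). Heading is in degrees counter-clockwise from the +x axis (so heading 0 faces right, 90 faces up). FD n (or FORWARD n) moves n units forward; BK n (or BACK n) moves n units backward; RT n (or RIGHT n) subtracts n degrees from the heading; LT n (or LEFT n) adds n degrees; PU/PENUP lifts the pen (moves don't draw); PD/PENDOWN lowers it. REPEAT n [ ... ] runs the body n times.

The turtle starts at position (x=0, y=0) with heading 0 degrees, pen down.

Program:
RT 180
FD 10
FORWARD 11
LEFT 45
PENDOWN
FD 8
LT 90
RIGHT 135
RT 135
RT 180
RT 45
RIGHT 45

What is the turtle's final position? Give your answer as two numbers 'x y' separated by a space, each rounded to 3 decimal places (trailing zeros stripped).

Executing turtle program step by step:
Start: pos=(0,0), heading=0, pen down
RT 180: heading 0 -> 180
FD 10: (0,0) -> (-10,0) [heading=180, draw]
FD 11: (-10,0) -> (-21,0) [heading=180, draw]
LT 45: heading 180 -> 225
PD: pen down
FD 8: (-21,0) -> (-26.657,-5.657) [heading=225, draw]
LT 90: heading 225 -> 315
RT 135: heading 315 -> 180
RT 135: heading 180 -> 45
RT 180: heading 45 -> 225
RT 45: heading 225 -> 180
RT 45: heading 180 -> 135
Final: pos=(-26.657,-5.657), heading=135, 3 segment(s) drawn

Answer: -26.657 -5.657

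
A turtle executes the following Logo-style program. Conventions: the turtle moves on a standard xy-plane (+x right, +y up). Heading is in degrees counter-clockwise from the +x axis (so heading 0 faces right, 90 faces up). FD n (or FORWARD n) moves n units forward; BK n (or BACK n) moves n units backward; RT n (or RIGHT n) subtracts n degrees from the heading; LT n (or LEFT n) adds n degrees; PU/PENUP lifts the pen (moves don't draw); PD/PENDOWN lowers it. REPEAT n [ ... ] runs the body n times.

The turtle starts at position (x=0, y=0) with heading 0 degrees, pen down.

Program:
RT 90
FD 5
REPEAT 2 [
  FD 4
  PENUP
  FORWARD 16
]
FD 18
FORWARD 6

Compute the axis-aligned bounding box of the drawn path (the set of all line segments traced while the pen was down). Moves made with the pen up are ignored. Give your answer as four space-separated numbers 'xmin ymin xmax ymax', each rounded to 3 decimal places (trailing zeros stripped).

Executing turtle program step by step:
Start: pos=(0,0), heading=0, pen down
RT 90: heading 0 -> 270
FD 5: (0,0) -> (0,-5) [heading=270, draw]
REPEAT 2 [
  -- iteration 1/2 --
  FD 4: (0,-5) -> (0,-9) [heading=270, draw]
  PU: pen up
  FD 16: (0,-9) -> (0,-25) [heading=270, move]
  -- iteration 2/2 --
  FD 4: (0,-25) -> (0,-29) [heading=270, move]
  PU: pen up
  FD 16: (0,-29) -> (0,-45) [heading=270, move]
]
FD 18: (0,-45) -> (0,-63) [heading=270, move]
FD 6: (0,-63) -> (0,-69) [heading=270, move]
Final: pos=(0,-69), heading=270, 2 segment(s) drawn

Segment endpoints: x in {0, 0, 0}, y in {-9, -5, 0}
xmin=0, ymin=-9, xmax=0, ymax=0

Answer: 0 -9 0 0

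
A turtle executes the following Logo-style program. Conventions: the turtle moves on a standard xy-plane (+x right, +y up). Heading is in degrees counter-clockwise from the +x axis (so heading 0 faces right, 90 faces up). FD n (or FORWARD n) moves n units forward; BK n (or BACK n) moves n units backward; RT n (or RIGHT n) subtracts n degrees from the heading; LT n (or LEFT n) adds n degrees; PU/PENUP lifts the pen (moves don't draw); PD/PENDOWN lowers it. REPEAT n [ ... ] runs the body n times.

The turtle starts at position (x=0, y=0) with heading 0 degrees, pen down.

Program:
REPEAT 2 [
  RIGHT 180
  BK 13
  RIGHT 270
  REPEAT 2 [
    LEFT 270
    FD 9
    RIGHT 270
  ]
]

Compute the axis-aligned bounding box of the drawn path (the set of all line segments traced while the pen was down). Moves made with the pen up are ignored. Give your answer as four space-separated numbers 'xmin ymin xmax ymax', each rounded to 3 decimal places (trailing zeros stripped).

Executing turtle program step by step:
Start: pos=(0,0), heading=0, pen down
REPEAT 2 [
  -- iteration 1/2 --
  RT 180: heading 0 -> 180
  BK 13: (0,0) -> (13,0) [heading=180, draw]
  RT 270: heading 180 -> 270
  REPEAT 2 [
    -- iteration 1/2 --
    LT 270: heading 270 -> 180
    FD 9: (13,0) -> (4,0) [heading=180, draw]
    RT 270: heading 180 -> 270
    -- iteration 2/2 --
    LT 270: heading 270 -> 180
    FD 9: (4,0) -> (-5,0) [heading=180, draw]
    RT 270: heading 180 -> 270
  ]
  -- iteration 2/2 --
  RT 180: heading 270 -> 90
  BK 13: (-5,0) -> (-5,-13) [heading=90, draw]
  RT 270: heading 90 -> 180
  REPEAT 2 [
    -- iteration 1/2 --
    LT 270: heading 180 -> 90
    FD 9: (-5,-13) -> (-5,-4) [heading=90, draw]
    RT 270: heading 90 -> 180
    -- iteration 2/2 --
    LT 270: heading 180 -> 90
    FD 9: (-5,-4) -> (-5,5) [heading=90, draw]
    RT 270: heading 90 -> 180
  ]
]
Final: pos=(-5,5), heading=180, 6 segment(s) drawn

Segment endpoints: x in {-5, -5, -5, -5, 0, 4, 13}, y in {-13, -4, 0, 0, 0, 0, 5}
xmin=-5, ymin=-13, xmax=13, ymax=5

Answer: -5 -13 13 5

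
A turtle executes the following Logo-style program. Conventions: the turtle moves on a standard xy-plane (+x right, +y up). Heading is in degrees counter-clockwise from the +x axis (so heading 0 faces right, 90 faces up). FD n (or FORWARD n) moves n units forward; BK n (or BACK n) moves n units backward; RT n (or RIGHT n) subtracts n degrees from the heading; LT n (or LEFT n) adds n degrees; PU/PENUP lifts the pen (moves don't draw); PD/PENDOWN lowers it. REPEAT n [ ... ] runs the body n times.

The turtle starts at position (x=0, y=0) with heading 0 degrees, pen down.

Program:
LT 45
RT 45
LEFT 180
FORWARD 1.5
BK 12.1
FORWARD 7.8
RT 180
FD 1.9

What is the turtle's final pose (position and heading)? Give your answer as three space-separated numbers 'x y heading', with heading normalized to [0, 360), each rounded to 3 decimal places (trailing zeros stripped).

Executing turtle program step by step:
Start: pos=(0,0), heading=0, pen down
LT 45: heading 0 -> 45
RT 45: heading 45 -> 0
LT 180: heading 0 -> 180
FD 1.5: (0,0) -> (-1.5,0) [heading=180, draw]
BK 12.1: (-1.5,0) -> (10.6,0) [heading=180, draw]
FD 7.8: (10.6,0) -> (2.8,0) [heading=180, draw]
RT 180: heading 180 -> 0
FD 1.9: (2.8,0) -> (4.7,0) [heading=0, draw]
Final: pos=(4.7,0), heading=0, 4 segment(s) drawn

Answer: 4.7 0 0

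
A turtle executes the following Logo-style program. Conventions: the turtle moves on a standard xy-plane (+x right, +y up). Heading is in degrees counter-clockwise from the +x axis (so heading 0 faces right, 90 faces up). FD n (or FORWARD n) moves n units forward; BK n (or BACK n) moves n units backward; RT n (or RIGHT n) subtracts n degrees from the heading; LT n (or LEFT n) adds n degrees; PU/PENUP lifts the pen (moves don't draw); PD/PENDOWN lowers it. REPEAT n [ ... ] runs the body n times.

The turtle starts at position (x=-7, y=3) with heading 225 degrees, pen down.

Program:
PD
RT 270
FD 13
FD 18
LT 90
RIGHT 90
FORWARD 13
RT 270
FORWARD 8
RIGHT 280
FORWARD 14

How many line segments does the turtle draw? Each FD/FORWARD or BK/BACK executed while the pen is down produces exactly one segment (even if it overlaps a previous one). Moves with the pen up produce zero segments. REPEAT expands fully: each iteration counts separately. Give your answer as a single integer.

Answer: 5

Derivation:
Executing turtle program step by step:
Start: pos=(-7,3), heading=225, pen down
PD: pen down
RT 270: heading 225 -> 315
FD 13: (-7,3) -> (2.192,-6.192) [heading=315, draw]
FD 18: (2.192,-6.192) -> (14.92,-18.92) [heading=315, draw]
LT 90: heading 315 -> 45
RT 90: heading 45 -> 315
FD 13: (14.92,-18.92) -> (24.113,-28.113) [heading=315, draw]
RT 270: heading 315 -> 45
FD 8: (24.113,-28.113) -> (29.77,-22.456) [heading=45, draw]
RT 280: heading 45 -> 125
FD 14: (29.77,-22.456) -> (21.739,-10.988) [heading=125, draw]
Final: pos=(21.739,-10.988), heading=125, 5 segment(s) drawn
Segments drawn: 5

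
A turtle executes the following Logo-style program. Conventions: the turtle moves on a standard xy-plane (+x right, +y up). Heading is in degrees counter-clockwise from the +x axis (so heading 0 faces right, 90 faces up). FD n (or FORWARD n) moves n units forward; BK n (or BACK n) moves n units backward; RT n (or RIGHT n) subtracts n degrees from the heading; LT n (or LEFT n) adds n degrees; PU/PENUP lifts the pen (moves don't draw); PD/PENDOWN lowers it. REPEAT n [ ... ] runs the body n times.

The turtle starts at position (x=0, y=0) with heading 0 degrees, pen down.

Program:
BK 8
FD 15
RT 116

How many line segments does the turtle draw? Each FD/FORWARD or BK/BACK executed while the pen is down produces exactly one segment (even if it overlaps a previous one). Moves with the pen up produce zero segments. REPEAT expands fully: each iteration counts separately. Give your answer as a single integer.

Executing turtle program step by step:
Start: pos=(0,0), heading=0, pen down
BK 8: (0,0) -> (-8,0) [heading=0, draw]
FD 15: (-8,0) -> (7,0) [heading=0, draw]
RT 116: heading 0 -> 244
Final: pos=(7,0), heading=244, 2 segment(s) drawn
Segments drawn: 2

Answer: 2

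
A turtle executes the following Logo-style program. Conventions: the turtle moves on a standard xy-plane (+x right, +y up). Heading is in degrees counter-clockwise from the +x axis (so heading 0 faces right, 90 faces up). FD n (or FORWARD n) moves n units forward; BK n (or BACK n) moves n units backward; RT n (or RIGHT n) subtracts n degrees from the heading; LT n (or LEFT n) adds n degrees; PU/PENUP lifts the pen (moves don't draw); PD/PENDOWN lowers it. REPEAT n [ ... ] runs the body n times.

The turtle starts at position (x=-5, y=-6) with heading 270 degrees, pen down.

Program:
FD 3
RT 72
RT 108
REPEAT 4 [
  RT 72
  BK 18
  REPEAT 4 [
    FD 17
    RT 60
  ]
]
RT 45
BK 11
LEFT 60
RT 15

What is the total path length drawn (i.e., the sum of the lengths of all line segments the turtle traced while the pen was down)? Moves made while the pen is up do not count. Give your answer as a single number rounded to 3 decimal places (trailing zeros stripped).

Answer: 358

Derivation:
Executing turtle program step by step:
Start: pos=(-5,-6), heading=270, pen down
FD 3: (-5,-6) -> (-5,-9) [heading=270, draw]
RT 72: heading 270 -> 198
RT 108: heading 198 -> 90
REPEAT 4 [
  -- iteration 1/4 --
  RT 72: heading 90 -> 18
  BK 18: (-5,-9) -> (-22.119,-14.562) [heading=18, draw]
  REPEAT 4 [
    -- iteration 1/4 --
    FD 17: (-22.119,-14.562) -> (-5.951,-9.309) [heading=18, draw]
    RT 60: heading 18 -> 318
    -- iteration 2/4 --
    FD 17: (-5.951,-9.309) -> (6.682,-20.684) [heading=318, draw]
    RT 60: heading 318 -> 258
    -- iteration 3/4 --
    FD 17: (6.682,-20.684) -> (3.148,-37.313) [heading=258, draw]
    RT 60: heading 258 -> 198
    -- iteration 4/4 --
    FD 17: (3.148,-37.313) -> (-13.02,-42.566) [heading=198, draw]
    RT 60: heading 198 -> 138
  ]
  -- iteration 2/4 --
  RT 72: heading 138 -> 66
  BK 18: (-13.02,-42.566) -> (-20.341,-59.01) [heading=66, draw]
  REPEAT 4 [
    -- iteration 1/4 --
    FD 17: (-20.341,-59.01) -> (-13.427,-43.48) [heading=66, draw]
    RT 60: heading 66 -> 6
    -- iteration 2/4 --
    FD 17: (-13.427,-43.48) -> (3.48,-41.703) [heading=6, draw]
    RT 60: heading 6 -> 306
    -- iteration 3/4 --
    FD 17: (3.48,-41.703) -> (13.472,-55.456) [heading=306, draw]
    RT 60: heading 306 -> 246
    -- iteration 4/4 --
    FD 17: (13.472,-55.456) -> (6.558,-70.986) [heading=246, draw]
    RT 60: heading 246 -> 186
  ]
  -- iteration 3/4 --
  RT 72: heading 186 -> 114
  BK 18: (6.558,-70.986) -> (13.879,-87.43) [heading=114, draw]
  REPEAT 4 [
    -- iteration 1/4 --
    FD 17: (13.879,-87.43) -> (6.965,-71.9) [heading=114, draw]
    RT 60: heading 114 -> 54
    -- iteration 2/4 --
    FD 17: (6.965,-71.9) -> (16.957,-58.146) [heading=54, draw]
    RT 60: heading 54 -> 354
    -- iteration 3/4 --
    FD 17: (16.957,-58.146) -> (33.864,-59.923) [heading=354, draw]
    RT 60: heading 354 -> 294
    -- iteration 4/4 --
    FD 17: (33.864,-59.923) -> (40.778,-75.454) [heading=294, draw]
    RT 60: heading 294 -> 234
  ]
  -- iteration 4/4 --
  RT 72: heading 234 -> 162
  BK 18: (40.778,-75.454) -> (57.897,-81.016) [heading=162, draw]
  REPEAT 4 [
    -- iteration 1/4 --
    FD 17: (57.897,-81.016) -> (41.729,-75.763) [heading=162, draw]
    RT 60: heading 162 -> 102
    -- iteration 2/4 --
    FD 17: (41.729,-75.763) -> (38.195,-59.134) [heading=102, draw]
    RT 60: heading 102 -> 42
    -- iteration 3/4 --
    FD 17: (38.195,-59.134) -> (50.828,-47.759) [heading=42, draw]
    RT 60: heading 42 -> 342
    -- iteration 4/4 --
    FD 17: (50.828,-47.759) -> (66.996,-53.012) [heading=342, draw]
    RT 60: heading 342 -> 282
  ]
]
RT 45: heading 282 -> 237
BK 11: (66.996,-53.012) -> (72.987,-43.787) [heading=237, draw]
LT 60: heading 237 -> 297
RT 15: heading 297 -> 282
Final: pos=(72.987,-43.787), heading=282, 22 segment(s) drawn

Segment lengths:
  seg 1: (-5,-6) -> (-5,-9), length = 3
  seg 2: (-5,-9) -> (-22.119,-14.562), length = 18
  seg 3: (-22.119,-14.562) -> (-5.951,-9.309), length = 17
  seg 4: (-5.951,-9.309) -> (6.682,-20.684), length = 17
  seg 5: (6.682,-20.684) -> (3.148,-37.313), length = 17
  seg 6: (3.148,-37.313) -> (-13.02,-42.566), length = 17
  seg 7: (-13.02,-42.566) -> (-20.341,-59.01), length = 18
  seg 8: (-20.341,-59.01) -> (-13.427,-43.48), length = 17
  seg 9: (-13.427,-43.48) -> (3.48,-41.703), length = 17
  seg 10: (3.48,-41.703) -> (13.472,-55.456), length = 17
  seg 11: (13.472,-55.456) -> (6.558,-70.986), length = 17
  seg 12: (6.558,-70.986) -> (13.879,-87.43), length = 18
  seg 13: (13.879,-87.43) -> (6.965,-71.9), length = 17
  seg 14: (6.965,-71.9) -> (16.957,-58.146), length = 17
  seg 15: (16.957,-58.146) -> (33.864,-59.923), length = 17
  seg 16: (33.864,-59.923) -> (40.778,-75.454), length = 17
  seg 17: (40.778,-75.454) -> (57.897,-81.016), length = 18
  seg 18: (57.897,-81.016) -> (41.729,-75.763), length = 17
  seg 19: (41.729,-75.763) -> (38.195,-59.134), length = 17
  seg 20: (38.195,-59.134) -> (50.828,-47.759), length = 17
  seg 21: (50.828,-47.759) -> (66.996,-53.012), length = 17
  seg 22: (66.996,-53.012) -> (72.987,-43.787), length = 11
Total = 358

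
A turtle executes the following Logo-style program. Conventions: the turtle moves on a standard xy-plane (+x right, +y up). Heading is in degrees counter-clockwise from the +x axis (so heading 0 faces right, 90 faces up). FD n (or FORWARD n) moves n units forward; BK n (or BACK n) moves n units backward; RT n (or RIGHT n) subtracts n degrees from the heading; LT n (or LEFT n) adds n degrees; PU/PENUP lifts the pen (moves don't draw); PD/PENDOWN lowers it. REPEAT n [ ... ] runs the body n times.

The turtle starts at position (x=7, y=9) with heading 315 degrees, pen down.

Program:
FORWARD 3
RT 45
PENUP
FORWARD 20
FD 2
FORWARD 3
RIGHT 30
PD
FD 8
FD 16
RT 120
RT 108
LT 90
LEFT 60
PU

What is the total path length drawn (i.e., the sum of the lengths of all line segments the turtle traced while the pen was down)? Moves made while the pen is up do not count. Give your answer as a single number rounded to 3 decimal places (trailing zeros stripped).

Executing turtle program step by step:
Start: pos=(7,9), heading=315, pen down
FD 3: (7,9) -> (9.121,6.879) [heading=315, draw]
RT 45: heading 315 -> 270
PU: pen up
FD 20: (9.121,6.879) -> (9.121,-13.121) [heading=270, move]
FD 2: (9.121,-13.121) -> (9.121,-15.121) [heading=270, move]
FD 3: (9.121,-15.121) -> (9.121,-18.121) [heading=270, move]
RT 30: heading 270 -> 240
PD: pen down
FD 8: (9.121,-18.121) -> (5.121,-25.05) [heading=240, draw]
FD 16: (5.121,-25.05) -> (-2.879,-38.906) [heading=240, draw]
RT 120: heading 240 -> 120
RT 108: heading 120 -> 12
LT 90: heading 12 -> 102
LT 60: heading 102 -> 162
PU: pen up
Final: pos=(-2.879,-38.906), heading=162, 3 segment(s) drawn

Segment lengths:
  seg 1: (7,9) -> (9.121,6.879), length = 3
  seg 2: (9.121,-18.121) -> (5.121,-25.05), length = 8
  seg 3: (5.121,-25.05) -> (-2.879,-38.906), length = 16
Total = 27

Answer: 27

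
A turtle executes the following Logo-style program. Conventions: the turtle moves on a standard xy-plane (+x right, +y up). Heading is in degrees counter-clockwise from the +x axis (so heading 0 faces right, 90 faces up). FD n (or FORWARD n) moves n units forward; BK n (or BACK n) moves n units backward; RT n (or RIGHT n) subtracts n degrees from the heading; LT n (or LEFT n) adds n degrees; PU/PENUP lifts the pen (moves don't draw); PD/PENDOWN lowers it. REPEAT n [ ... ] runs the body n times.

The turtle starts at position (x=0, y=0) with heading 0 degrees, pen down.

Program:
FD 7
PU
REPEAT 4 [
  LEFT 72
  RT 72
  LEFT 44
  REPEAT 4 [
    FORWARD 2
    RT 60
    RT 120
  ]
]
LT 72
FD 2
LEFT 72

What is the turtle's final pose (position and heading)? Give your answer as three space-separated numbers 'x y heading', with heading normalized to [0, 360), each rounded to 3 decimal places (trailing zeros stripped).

Answer: 6.251 -1.854 320

Derivation:
Executing turtle program step by step:
Start: pos=(0,0), heading=0, pen down
FD 7: (0,0) -> (7,0) [heading=0, draw]
PU: pen up
REPEAT 4 [
  -- iteration 1/4 --
  LT 72: heading 0 -> 72
  RT 72: heading 72 -> 0
  LT 44: heading 0 -> 44
  REPEAT 4 [
    -- iteration 1/4 --
    FD 2: (7,0) -> (8.439,1.389) [heading=44, move]
    RT 60: heading 44 -> 344
    RT 120: heading 344 -> 224
    -- iteration 2/4 --
    FD 2: (8.439,1.389) -> (7,0) [heading=224, move]
    RT 60: heading 224 -> 164
    RT 120: heading 164 -> 44
    -- iteration 3/4 --
    FD 2: (7,0) -> (8.439,1.389) [heading=44, move]
    RT 60: heading 44 -> 344
    RT 120: heading 344 -> 224
    -- iteration 4/4 --
    FD 2: (8.439,1.389) -> (7,0) [heading=224, move]
    RT 60: heading 224 -> 164
    RT 120: heading 164 -> 44
  ]
  -- iteration 2/4 --
  LT 72: heading 44 -> 116
  RT 72: heading 116 -> 44
  LT 44: heading 44 -> 88
  REPEAT 4 [
    -- iteration 1/4 --
    FD 2: (7,0) -> (7.07,1.999) [heading=88, move]
    RT 60: heading 88 -> 28
    RT 120: heading 28 -> 268
    -- iteration 2/4 --
    FD 2: (7.07,1.999) -> (7,0) [heading=268, move]
    RT 60: heading 268 -> 208
    RT 120: heading 208 -> 88
    -- iteration 3/4 --
    FD 2: (7,0) -> (7.07,1.999) [heading=88, move]
    RT 60: heading 88 -> 28
    RT 120: heading 28 -> 268
    -- iteration 4/4 --
    FD 2: (7.07,1.999) -> (7,0) [heading=268, move]
    RT 60: heading 268 -> 208
    RT 120: heading 208 -> 88
  ]
  -- iteration 3/4 --
  LT 72: heading 88 -> 160
  RT 72: heading 160 -> 88
  LT 44: heading 88 -> 132
  REPEAT 4 [
    -- iteration 1/4 --
    FD 2: (7,0) -> (5.662,1.486) [heading=132, move]
    RT 60: heading 132 -> 72
    RT 120: heading 72 -> 312
    -- iteration 2/4 --
    FD 2: (5.662,1.486) -> (7,0) [heading=312, move]
    RT 60: heading 312 -> 252
    RT 120: heading 252 -> 132
    -- iteration 3/4 --
    FD 2: (7,0) -> (5.662,1.486) [heading=132, move]
    RT 60: heading 132 -> 72
    RT 120: heading 72 -> 312
    -- iteration 4/4 --
    FD 2: (5.662,1.486) -> (7,0) [heading=312, move]
    RT 60: heading 312 -> 252
    RT 120: heading 252 -> 132
  ]
  -- iteration 4/4 --
  LT 72: heading 132 -> 204
  RT 72: heading 204 -> 132
  LT 44: heading 132 -> 176
  REPEAT 4 [
    -- iteration 1/4 --
    FD 2: (7,0) -> (5.005,0.14) [heading=176, move]
    RT 60: heading 176 -> 116
    RT 120: heading 116 -> 356
    -- iteration 2/4 --
    FD 2: (5.005,0.14) -> (7,0) [heading=356, move]
    RT 60: heading 356 -> 296
    RT 120: heading 296 -> 176
    -- iteration 3/4 --
    FD 2: (7,0) -> (5.005,0.14) [heading=176, move]
    RT 60: heading 176 -> 116
    RT 120: heading 116 -> 356
    -- iteration 4/4 --
    FD 2: (5.005,0.14) -> (7,0) [heading=356, move]
    RT 60: heading 356 -> 296
    RT 120: heading 296 -> 176
  ]
]
LT 72: heading 176 -> 248
FD 2: (7,0) -> (6.251,-1.854) [heading=248, move]
LT 72: heading 248 -> 320
Final: pos=(6.251,-1.854), heading=320, 1 segment(s) drawn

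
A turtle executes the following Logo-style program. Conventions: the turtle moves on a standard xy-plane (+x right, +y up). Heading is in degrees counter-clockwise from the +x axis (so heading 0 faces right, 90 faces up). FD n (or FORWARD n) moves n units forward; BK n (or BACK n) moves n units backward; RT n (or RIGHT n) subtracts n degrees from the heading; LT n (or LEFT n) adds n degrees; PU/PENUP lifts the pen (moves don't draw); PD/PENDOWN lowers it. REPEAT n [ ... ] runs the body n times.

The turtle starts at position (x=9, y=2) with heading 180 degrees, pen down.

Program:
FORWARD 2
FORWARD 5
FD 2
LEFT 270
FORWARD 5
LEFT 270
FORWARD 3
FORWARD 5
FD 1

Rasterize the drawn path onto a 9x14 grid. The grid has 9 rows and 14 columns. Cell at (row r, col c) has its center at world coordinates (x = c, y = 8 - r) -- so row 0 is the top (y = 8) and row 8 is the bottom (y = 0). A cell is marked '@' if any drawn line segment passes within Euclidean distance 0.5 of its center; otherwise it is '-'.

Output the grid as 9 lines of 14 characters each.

Segment 0: (9,2) -> (7,2)
Segment 1: (7,2) -> (2,2)
Segment 2: (2,2) -> (0,2)
Segment 3: (0,2) -> (0,7)
Segment 4: (0,7) -> (3,7)
Segment 5: (3,7) -> (8,7)
Segment 6: (8,7) -> (9,7)

Answer: --------------
@@@@@@@@@@----
@-------------
@-------------
@-------------
@-------------
@@@@@@@@@@----
--------------
--------------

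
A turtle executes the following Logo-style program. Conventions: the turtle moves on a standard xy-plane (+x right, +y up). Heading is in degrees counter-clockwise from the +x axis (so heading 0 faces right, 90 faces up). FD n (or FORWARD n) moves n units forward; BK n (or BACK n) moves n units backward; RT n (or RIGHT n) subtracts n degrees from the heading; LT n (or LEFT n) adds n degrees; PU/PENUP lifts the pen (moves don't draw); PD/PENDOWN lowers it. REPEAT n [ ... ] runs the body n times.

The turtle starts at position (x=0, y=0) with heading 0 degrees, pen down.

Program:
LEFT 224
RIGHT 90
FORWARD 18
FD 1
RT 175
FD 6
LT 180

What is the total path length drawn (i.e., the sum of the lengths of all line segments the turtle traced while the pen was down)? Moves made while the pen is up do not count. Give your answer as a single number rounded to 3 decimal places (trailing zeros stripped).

Executing turtle program step by step:
Start: pos=(0,0), heading=0, pen down
LT 224: heading 0 -> 224
RT 90: heading 224 -> 134
FD 18: (0,0) -> (-12.504,12.948) [heading=134, draw]
FD 1: (-12.504,12.948) -> (-13.199,13.667) [heading=134, draw]
RT 175: heading 134 -> 319
FD 6: (-13.199,13.667) -> (-8.67,9.731) [heading=319, draw]
LT 180: heading 319 -> 139
Final: pos=(-8.67,9.731), heading=139, 3 segment(s) drawn

Segment lengths:
  seg 1: (0,0) -> (-12.504,12.948), length = 18
  seg 2: (-12.504,12.948) -> (-13.199,13.667), length = 1
  seg 3: (-13.199,13.667) -> (-8.67,9.731), length = 6
Total = 25

Answer: 25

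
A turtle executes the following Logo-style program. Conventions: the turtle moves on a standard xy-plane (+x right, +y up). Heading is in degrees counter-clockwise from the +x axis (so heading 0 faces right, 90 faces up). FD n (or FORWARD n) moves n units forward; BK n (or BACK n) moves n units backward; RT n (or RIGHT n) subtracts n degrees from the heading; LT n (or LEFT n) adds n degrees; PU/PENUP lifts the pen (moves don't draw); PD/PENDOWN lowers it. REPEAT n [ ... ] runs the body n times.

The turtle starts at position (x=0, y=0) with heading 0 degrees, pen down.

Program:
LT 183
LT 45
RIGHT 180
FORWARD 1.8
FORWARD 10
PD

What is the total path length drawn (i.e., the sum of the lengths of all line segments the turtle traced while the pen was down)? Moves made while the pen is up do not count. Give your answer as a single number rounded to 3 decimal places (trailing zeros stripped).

Answer: 11.8

Derivation:
Executing turtle program step by step:
Start: pos=(0,0), heading=0, pen down
LT 183: heading 0 -> 183
LT 45: heading 183 -> 228
RT 180: heading 228 -> 48
FD 1.8: (0,0) -> (1.204,1.338) [heading=48, draw]
FD 10: (1.204,1.338) -> (7.896,8.769) [heading=48, draw]
PD: pen down
Final: pos=(7.896,8.769), heading=48, 2 segment(s) drawn

Segment lengths:
  seg 1: (0,0) -> (1.204,1.338), length = 1.8
  seg 2: (1.204,1.338) -> (7.896,8.769), length = 10
Total = 11.8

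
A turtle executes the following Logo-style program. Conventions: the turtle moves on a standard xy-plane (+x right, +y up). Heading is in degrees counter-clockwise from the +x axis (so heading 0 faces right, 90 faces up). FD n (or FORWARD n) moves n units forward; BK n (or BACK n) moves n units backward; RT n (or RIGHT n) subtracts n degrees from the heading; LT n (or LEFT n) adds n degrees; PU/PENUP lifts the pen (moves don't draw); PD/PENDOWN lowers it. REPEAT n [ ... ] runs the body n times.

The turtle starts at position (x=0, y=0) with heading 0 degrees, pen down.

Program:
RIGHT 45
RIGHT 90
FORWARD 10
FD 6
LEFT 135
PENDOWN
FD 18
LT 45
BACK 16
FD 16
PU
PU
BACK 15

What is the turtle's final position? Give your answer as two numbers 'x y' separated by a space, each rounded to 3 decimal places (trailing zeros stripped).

Answer: -3.92 -21.92

Derivation:
Executing turtle program step by step:
Start: pos=(0,0), heading=0, pen down
RT 45: heading 0 -> 315
RT 90: heading 315 -> 225
FD 10: (0,0) -> (-7.071,-7.071) [heading=225, draw]
FD 6: (-7.071,-7.071) -> (-11.314,-11.314) [heading=225, draw]
LT 135: heading 225 -> 0
PD: pen down
FD 18: (-11.314,-11.314) -> (6.686,-11.314) [heading=0, draw]
LT 45: heading 0 -> 45
BK 16: (6.686,-11.314) -> (-4.627,-22.627) [heading=45, draw]
FD 16: (-4.627,-22.627) -> (6.686,-11.314) [heading=45, draw]
PU: pen up
PU: pen up
BK 15: (6.686,-11.314) -> (-3.92,-21.92) [heading=45, move]
Final: pos=(-3.92,-21.92), heading=45, 5 segment(s) drawn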